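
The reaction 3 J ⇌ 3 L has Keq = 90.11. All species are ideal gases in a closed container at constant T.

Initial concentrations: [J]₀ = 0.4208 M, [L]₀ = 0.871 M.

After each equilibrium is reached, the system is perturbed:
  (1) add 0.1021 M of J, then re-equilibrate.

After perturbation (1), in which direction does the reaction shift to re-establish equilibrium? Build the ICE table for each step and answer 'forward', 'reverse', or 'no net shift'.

Direction: forward

Q₀ = 8.868 vs Keq = 90.11 ⇒ Q<K, forward
Step 1:
                    J           L
  Initial      0.4208       0.871
  Change      -0.1852      0.1852
  Equil        0.2356       1.056
  solve Keq expr → x = 0.06174; check Q = 90.11
Then add 0.1021 M of J.
Step 2:
                    J           L
  Initial      0.3377       1.056
  Change     -0.08348     0.08348
  Equil        0.2542        1.14
  solve Keq expr → x = 0.02783; check Q = 90.11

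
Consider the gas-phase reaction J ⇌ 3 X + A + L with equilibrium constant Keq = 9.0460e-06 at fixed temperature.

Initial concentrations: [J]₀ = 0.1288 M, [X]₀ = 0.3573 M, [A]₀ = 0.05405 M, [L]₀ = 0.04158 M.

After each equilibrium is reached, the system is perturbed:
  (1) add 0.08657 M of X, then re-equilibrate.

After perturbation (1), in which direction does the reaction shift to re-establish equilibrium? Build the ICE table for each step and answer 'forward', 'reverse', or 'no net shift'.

Direction: reverse

Q₀ = 7.9591e-04 vs Keq = 9.0460e-06 ⇒ Q>K, reverse
Step 1:
                   J          X          A          L
  I           0.1288     0.3573    0.05405    0.04158
  C          0.03616    -0.1085   -0.03616   -0.03616
  E            0.165     0.2488    0.01789   0.005416
  solve Keq expr → x = -0.03616; check Q = 9.0460e-06
Then add 0.08657 M of X.
Step 2:
                   J          X          A          L
  I            0.165     0.3354    0.01789   0.005416
  C         0.002597   -0.00779  -0.002597  -0.002597
  E           0.1676     0.3276    0.01529    0.00282
  solve Keq expr → x = -0.002597; check Q = 9.0460e-06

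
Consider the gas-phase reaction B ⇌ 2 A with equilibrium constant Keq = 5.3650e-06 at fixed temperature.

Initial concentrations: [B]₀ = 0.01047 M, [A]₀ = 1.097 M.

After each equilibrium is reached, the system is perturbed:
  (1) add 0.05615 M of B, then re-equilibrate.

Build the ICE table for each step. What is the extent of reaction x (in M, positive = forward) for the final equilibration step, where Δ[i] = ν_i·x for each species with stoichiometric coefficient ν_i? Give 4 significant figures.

x = 4.2449e-05 M

Q₀ = 114.9 vs Keq = 5.3650e-06 ⇒ Q>K, reverse
Step 1:
                  B         A
  I         0.01047     1.097
  C          0.5476    -1.095
  E          0.5581   0.00173
  solve Keq expr → x = -0.5476; check Q = 5.3650e-06
Then add 0.05615 M of B.
Step 2:
                  B         A
  I          0.6143   0.00173
  C       -4.2449e-05 8.4897e-05
  E          0.6142  0.001815
  solve Keq expr → x = 4.2449e-05; check Q = 5.3650e-06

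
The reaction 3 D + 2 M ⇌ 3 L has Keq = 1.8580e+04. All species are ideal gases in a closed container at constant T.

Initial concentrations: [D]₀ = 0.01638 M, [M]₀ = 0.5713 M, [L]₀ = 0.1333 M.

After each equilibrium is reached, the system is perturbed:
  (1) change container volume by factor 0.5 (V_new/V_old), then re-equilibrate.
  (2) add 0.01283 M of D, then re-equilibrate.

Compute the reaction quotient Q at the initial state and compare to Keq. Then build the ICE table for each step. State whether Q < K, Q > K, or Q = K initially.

Q₀ = 1651; Q < K (proceeds forward)

Q₀ = 1651 vs Keq = 1.8580e+04 ⇒ Q<K, forward
Step 1:
                   D          M          L
  init       0.01638     0.5713     0.1333
  Δ        -0.008549  -0.005699   0.008549
  eq        0.007831     0.5656     0.1418
  solve Keq expr → x = 0.00285; check Q = 1.8580e+04
Then change container volume by factor 0.5 (V_new/V_old).
Step 2:
                   D          M          L
  init       0.01566      1.131     0.2837
  Δ        -0.005579   -0.00372   0.005579
  eq         0.01008      1.127     0.2893
  solve Keq expr → x = 0.00186; check Q = 1.8580e+04
Then add 0.01283 M of D.
Step 3:
                   D          M          L
  init       0.02291      1.127     0.2893
  Δ         -0.01235  -0.008232    0.01235
  eq         0.01056      1.119     0.3016
  solve Keq expr → x = 0.004116; check Q = 1.8580e+04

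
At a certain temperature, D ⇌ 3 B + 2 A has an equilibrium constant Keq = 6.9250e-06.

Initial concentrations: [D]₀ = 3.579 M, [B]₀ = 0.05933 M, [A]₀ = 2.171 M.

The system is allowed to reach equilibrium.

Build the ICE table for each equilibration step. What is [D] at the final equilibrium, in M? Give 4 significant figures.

Q₀ = 2.7503e-04 vs Keq = 6.9250e-06 ⇒ Q>K, reverse
Step 1:
                  D         B         A
  Initial     3.579   0.05933     2.171
  Change    0.01392  -0.04177  -0.02784
  Equil       3.593   0.01756     2.143
  solve Keq expr → x = -0.01392; check Q = 6.9250e-06

[D]_eq = 3.593 M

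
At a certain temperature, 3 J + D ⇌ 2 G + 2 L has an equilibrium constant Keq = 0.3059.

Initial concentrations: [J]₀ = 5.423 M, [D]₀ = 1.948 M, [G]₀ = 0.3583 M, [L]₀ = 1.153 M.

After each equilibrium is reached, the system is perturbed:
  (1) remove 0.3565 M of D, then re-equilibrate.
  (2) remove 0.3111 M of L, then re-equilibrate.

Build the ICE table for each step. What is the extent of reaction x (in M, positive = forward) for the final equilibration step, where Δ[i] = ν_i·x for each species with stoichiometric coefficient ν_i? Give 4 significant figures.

x = 0.0353 M

Q₀ = 5.4934e-04 vs Keq = 0.3059 ⇒ Q<K, forward
Step 1:
                   J          D          G          L
  I            5.423      1.948     0.3583      1.153
  C           -1.952    -0.6507      1.301      1.301
  E            3.471      1.297       1.66      2.454
  solve Keq expr → x = 0.6507; check Q = 0.3059
Then remove 0.3565 M of D.
Step 2:
                   J          D          G          L
  I            3.471     0.9408       1.66      2.454
  C           0.1249    0.04163   -0.08326   -0.08326
  E            3.596     0.9824      1.576      2.371
  solve Keq expr → x = -0.04163; check Q = 0.3059
Then remove 0.3111 M of L.
Step 3:
                   J          D          G          L
  I            3.596     0.9824      1.576       2.06
  C          -0.1059    -0.0353     0.0706     0.0706
  E             3.49     0.9471      1.647      2.131
  solve Keq expr → x = 0.0353; check Q = 0.3059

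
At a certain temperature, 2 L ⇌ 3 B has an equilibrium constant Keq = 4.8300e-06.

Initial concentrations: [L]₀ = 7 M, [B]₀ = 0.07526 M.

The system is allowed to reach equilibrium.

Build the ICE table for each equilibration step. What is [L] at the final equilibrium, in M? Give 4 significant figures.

[L]_eq = 7.009 M

Q₀ = 8.6995e-06 vs Keq = 4.8300e-06 ⇒ Q>K, reverse
Step 1:
                  L         B
  I               7   0.07526
  C        0.008901  -0.01335
  E           7.009   0.06191
  solve Keq expr → x = -0.004451; check Q = 4.8300e-06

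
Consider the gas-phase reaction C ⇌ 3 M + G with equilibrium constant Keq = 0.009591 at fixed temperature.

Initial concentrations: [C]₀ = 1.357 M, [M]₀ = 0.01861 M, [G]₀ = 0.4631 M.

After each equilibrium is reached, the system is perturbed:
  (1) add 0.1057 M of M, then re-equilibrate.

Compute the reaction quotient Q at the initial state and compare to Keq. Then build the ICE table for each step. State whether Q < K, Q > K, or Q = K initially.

Q₀ = 2.1996e-06; Q < K (proceeds forward)

Q₀ = 2.1996e-06 vs Keq = 0.009591 ⇒ Q<K, forward
Step 1:
                  C         M         G
  I           1.357   0.01861    0.4631
  C        -0.08737    0.2621   0.08737
  E            1.27    0.2807    0.5505
  solve Keq expr → x = 0.08737; check Q = 0.009591
Then add 0.1057 M of M.
Step 2:
                  C         M         G
  I            1.27    0.3864    0.5505
  C         0.03251  -0.09752  -0.03251
  E           1.302    0.2889     0.518
  solve Keq expr → x = -0.03251; check Q = 0.009591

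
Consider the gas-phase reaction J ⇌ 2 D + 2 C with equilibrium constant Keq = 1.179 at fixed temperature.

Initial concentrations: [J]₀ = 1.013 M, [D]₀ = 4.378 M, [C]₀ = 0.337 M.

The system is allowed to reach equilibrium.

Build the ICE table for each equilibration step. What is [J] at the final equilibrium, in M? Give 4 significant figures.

[J]_eq = 1.052 M

Q₀ = 2.149 vs Keq = 1.179 ⇒ Q>K, reverse
Step 1:
                    J           D           C
  init          1.013       4.378       0.337
  Δ             0.039      -0.078      -0.078
  eq            1.052         4.3       0.259
  solve Keq expr → x = -0.039; check Q = 1.179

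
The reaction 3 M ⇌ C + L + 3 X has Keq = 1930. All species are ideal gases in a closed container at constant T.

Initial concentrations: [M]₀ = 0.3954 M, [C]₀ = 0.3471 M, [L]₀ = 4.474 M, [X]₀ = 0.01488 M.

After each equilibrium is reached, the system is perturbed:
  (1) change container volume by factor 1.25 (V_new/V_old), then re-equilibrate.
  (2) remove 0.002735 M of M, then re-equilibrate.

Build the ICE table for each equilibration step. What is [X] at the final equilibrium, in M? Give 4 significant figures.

[X]_eq = 0.2988 M

Q₀ = 8.2766e-05 vs Keq = 1930 ⇒ Q<K, forward
Step 1:
                   M          C          L          X
  init        0.3954     0.3471      4.474    0.01488
  Δ          -0.3569      0.119      0.119     0.3569
  eq         0.03849     0.4661      4.593     0.3718
  solve Keq expr → x = 0.119; check Q = 1930
Then change container volume by factor 1.25 (V_new/V_old).
Step 2:
                   M          C          L          X
  init       0.03079     0.3729      3.674     0.2974
  Δ        -0.003876   0.001292   0.001292   0.003876
  eq         0.02691     0.3741      3.676     0.3013
  solve Keq expr → x = 0.001292; check Q = 1930
Then remove 0.002735 M of M.
Step 3:
                   M          C          L          X
  init       0.02418     0.3741      3.676     0.3013
  Δ         0.002491 -8.3025e-04 -8.3025e-04  -0.002491
  eq         0.02667     0.3733      3.675     0.2988
  solve Keq expr → x = -8.3025e-04; check Q = 1930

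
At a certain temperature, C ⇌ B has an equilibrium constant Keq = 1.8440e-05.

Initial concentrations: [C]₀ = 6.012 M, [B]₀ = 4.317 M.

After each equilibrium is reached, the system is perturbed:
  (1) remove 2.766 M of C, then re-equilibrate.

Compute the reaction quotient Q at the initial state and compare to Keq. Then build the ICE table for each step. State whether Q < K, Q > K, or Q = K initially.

Q₀ = 0.7181; Q > K (proceeds reverse)

Q₀ = 0.7181 vs Keq = 1.8440e-05 ⇒ Q>K, reverse
Step 1:
                   C          B
  I            6.012      4.317
  C            4.317     -4.317
  E            10.33 1.9046e-04
  solve Keq expr → x = -4.317; check Q = 1.8440e-05
Then remove 2.766 M of C.
Step 2:
                   C          B
  I            7.563 1.9046e-04
  C       5.1004e-05 -5.1004e-05
  E            7.563 1.3946e-04
  solve Keq expr → x = -5.1004e-05; check Q = 1.8440e-05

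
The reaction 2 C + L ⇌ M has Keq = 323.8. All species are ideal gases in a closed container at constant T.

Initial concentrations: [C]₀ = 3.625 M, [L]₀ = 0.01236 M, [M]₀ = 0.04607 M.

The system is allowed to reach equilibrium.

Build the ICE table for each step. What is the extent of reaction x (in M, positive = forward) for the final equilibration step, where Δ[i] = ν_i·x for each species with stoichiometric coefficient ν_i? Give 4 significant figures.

x = 0.01235 M

Q₀ = 0.2837 vs Keq = 323.8 ⇒ Q<K, forward
Step 1:
                   C          L          M
  Initial      3.625    0.01236    0.04607
  Change    -0.02469   -0.01235    0.01235
  Equil          3.6 1.3918e-05    0.05842
  solve Keq expr → x = 0.01235; check Q = 323.8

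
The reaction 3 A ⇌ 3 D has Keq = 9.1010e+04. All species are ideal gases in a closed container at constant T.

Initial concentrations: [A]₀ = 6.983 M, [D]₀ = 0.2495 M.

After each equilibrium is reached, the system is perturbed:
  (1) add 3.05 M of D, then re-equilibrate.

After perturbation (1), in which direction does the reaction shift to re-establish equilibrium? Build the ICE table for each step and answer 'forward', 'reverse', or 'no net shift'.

Direction: reverse

Q₀ = 4.5613e-05 vs Keq = 9.1010e+04 ⇒ Q<K, forward
Step 1:
                   A          D
  Initial      6.983     0.2495
  Change      -6.826      6.826
  Equil       0.1573      7.075
  solve Keq expr → x = 2.275; check Q = 9.1010e+04
Then add 3.05 M of D.
Step 2:
                   A          D
  Initial     0.1573      10.13
  Change     0.06633   -0.06633
  Equil       0.2236      10.06
  solve Keq expr → x = -0.02211; check Q = 9.1010e+04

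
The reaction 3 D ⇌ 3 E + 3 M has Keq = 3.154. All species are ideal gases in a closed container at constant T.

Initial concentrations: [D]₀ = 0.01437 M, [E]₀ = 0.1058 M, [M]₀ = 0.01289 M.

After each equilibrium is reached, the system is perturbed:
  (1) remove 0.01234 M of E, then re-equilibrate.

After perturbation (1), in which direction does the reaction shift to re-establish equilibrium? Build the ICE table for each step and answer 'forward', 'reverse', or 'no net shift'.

Q₀ = 8.5476e-04 vs Keq = 3.154 ⇒ Q<K, forward
Step 1:
                  D         E         M
  init      0.01437    0.1058   0.01289
  Δ        -0.01234   0.01234   0.01234
  eq       0.002032    0.1181   0.02523
  solve Keq expr → x = 0.004113; check Q = 3.154
Then remove 0.01234 M of E.
Step 2:
                  D         E         M
  init     0.002032    0.1058   0.02523
  Δ       -1.9484e-04 1.9484e-04 1.9484e-04
  eq       0.001837     0.106   0.02542
  solve Keq expr → x = 6.4948e-05; check Q = 3.154

Direction: forward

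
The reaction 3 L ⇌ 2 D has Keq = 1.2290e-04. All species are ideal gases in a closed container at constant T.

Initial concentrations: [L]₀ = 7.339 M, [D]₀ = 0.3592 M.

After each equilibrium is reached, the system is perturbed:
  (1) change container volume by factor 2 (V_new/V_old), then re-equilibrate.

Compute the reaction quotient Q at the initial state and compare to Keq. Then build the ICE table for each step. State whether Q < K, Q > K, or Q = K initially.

Q₀ = 3.2641e-04; Q > K (proceeds reverse)

Q₀ = 3.2641e-04 vs Keq = 1.2290e-04 ⇒ Q>K, reverse
Step 1:
                    L           D
  Initial       7.339      0.3592
  Change       0.1949       -0.13
  Equil         7.534      0.2292
  solve Keq expr → x = -0.06498; check Q = 1.2290e-04
Then change container volume by factor 2 (V_new/V_old).
Step 2:
                    L           D
  Initial       3.767      0.1146
  Change      0.04803    -0.03202
  Equil         3.815     0.08261
  solve Keq expr → x = -0.01601; check Q = 1.2290e-04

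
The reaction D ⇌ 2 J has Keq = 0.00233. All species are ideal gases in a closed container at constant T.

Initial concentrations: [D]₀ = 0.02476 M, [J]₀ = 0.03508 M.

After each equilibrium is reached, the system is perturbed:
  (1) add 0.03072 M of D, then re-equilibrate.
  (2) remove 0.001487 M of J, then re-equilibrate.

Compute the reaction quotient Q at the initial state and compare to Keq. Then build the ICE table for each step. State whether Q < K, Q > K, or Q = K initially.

Q₀ = 0.0497; Q > K (proceeds reverse)

Q₀ = 0.0497 vs Keq = 0.00233 ⇒ Q>K, reverse
Step 1:
                  D         J
  I         0.02476   0.03508
  C         0.01286  -0.02572
  E         0.03762  0.009362
  solve Keq expr → x = -0.01286; check Q = 0.00233
Then add 0.03072 M of D.
Step 2:
                  D         J
  I         0.06834  0.009362
  C       -0.001556  0.003112
  E         0.06678   0.01247
  solve Keq expr → x = 0.001556; check Q = 0.00233
Then remove 0.001487 M of J.
Step 3:
                  D         J
  I         0.06678   0.01099
  C       -7.1025e-04   0.00142
  E         0.06607   0.01241
  solve Keq expr → x = 7.1025e-04; check Q = 0.00233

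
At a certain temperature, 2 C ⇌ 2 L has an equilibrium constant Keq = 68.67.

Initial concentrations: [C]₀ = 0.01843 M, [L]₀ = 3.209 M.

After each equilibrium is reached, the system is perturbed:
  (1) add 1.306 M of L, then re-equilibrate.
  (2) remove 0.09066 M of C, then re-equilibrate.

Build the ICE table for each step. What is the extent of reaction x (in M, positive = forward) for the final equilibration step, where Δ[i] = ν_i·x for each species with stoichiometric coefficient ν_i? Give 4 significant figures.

Q₀ = 3.0317e+04 vs Keq = 68.67 ⇒ Q>K, reverse
Step 1:
                   C          L
  Initial    0.01843      3.209
  Change      0.3291    -0.3291
  Equil       0.3475       2.88
  solve Keq expr → x = -0.1646; check Q = 68.67
Then add 1.306 M of L.
Step 2:
                   C          L
  Initial     0.3475      4.186
  Change      0.1406    -0.1406
  Equil       0.4882      4.045
  solve Keq expr → x = -0.07032; check Q = 68.67
Then remove 0.09066 M of C.
Step 3:
                   C          L
  Initial     0.3975      4.045
  Change      0.0809    -0.0809
  Equil       0.4784      3.964
  solve Keq expr → x = -0.04045; check Q = 68.67

x = -0.04045 M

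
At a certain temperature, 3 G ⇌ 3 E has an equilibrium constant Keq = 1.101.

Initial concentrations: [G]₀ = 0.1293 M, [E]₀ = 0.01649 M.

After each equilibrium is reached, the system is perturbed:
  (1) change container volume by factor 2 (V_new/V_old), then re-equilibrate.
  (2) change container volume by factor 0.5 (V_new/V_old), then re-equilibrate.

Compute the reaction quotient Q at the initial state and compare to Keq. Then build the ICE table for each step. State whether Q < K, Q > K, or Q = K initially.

Q₀ = 0.002074 vs Keq = 1.101 ⇒ Q<K, forward
Step 1:
                  G         E
  init       0.1293   0.01649
  Δ        -0.05757   0.05757
  eq        0.07173   0.07406
  solve Keq expr → x = 0.01919; check Q = 1.101
Then change container volume by factor 2 (V_new/V_old).
Step 2:
                  G         E
  init      0.03586   0.03703
  Δ               0         0
  eq        0.03586   0.03703
  solve Keq expr → x = 0; check Q = 1.101
Then change container volume by factor 0.5 (V_new/V_old).
Step 3:
                  G         E
  init      0.07173   0.07406
  Δ               0         0
  eq        0.07173   0.07406
  solve Keq expr → x = 0; check Q = 1.101

Q₀ = 0.002074; Q < K (proceeds forward)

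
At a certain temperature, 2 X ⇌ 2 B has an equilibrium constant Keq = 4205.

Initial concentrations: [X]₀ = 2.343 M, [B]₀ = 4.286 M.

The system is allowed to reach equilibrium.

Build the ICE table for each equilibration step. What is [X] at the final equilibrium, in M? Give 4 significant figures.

[X]_eq = 0.1007 M

Q₀ = 3.346 vs Keq = 4205 ⇒ Q<K, forward
Step 1:
                   X          B
  I            2.343      4.286
  C           -2.242      2.242
  E           0.1007      6.528
  solve Keq expr → x = 1.121; check Q = 4205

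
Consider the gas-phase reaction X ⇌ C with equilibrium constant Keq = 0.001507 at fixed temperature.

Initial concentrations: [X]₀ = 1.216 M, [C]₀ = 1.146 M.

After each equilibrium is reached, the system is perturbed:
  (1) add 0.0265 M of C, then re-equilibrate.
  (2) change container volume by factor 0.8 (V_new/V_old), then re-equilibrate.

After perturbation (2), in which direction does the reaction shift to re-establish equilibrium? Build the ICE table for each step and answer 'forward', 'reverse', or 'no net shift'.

Q₀ = 0.9424 vs Keq = 0.001507 ⇒ Q>K, reverse
Step 1:
                   X          C
  Initial      1.216      1.146
  Change       1.142     -1.142
  Equil        2.358   0.003554
  solve Keq expr → x = -1.142; check Q = 0.001507
Then add 0.0265 M of C.
Step 2:
                   X          C
  Initial      2.358    0.03005
  Change     0.02646   -0.02646
  Equil        2.385   0.003594
  solve Keq expr → x = -0.02646; check Q = 0.001507
Then change container volume by factor 0.8 (V_new/V_old).
Step 3:
                   X          C
  Initial      2.981   0.004493
  Change           0          0
  Equil        2.981   0.004493
  solve Keq expr → x = 0; check Q = 0.001507

Direction: no net shift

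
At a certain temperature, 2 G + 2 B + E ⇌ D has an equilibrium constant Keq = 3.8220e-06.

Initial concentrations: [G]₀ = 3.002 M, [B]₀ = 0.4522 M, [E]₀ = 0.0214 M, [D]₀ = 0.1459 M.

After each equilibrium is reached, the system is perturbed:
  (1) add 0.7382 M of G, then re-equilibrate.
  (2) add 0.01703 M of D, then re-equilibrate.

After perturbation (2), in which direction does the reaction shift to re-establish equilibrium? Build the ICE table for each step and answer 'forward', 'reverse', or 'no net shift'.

Direction: reverse

Q₀ = 3.7 vs Keq = 3.8220e-06 ⇒ Q>K, reverse
Step 1:
                   G          B          E          D
  Initial      3.002     0.4522     0.0214     0.1459
  Change      0.2918     0.2918     0.1459    -0.1459
  Equil        3.294      0.744     0.1673 3.8398e-06
  solve Keq expr → x = -0.1459; check Q = 3.8220e-06
Then add 0.7382 M of G.
Step 2:
                   G          B          E          D
  Initial      4.032      0.744     0.1673 3.8398e-06
  Change  -3.8277e-06 -3.8277e-06 -1.9139e-06 1.9139e-06
  Equil        4.032      0.744     0.1673 5.7536e-06
  solve Keq expr → x = 1.9139e-06; check Q = 3.8220e-06
Then add 0.01703 M of D.
Step 3:
                   G          B          E          D
  Initial      4.032      0.744     0.1673    0.01704
  Change     0.03406    0.03406    0.01703   -0.01703
  Equil        4.066      0.778     0.1843 7.0506e-06
  solve Keq expr → x = -0.01703; check Q = 3.8220e-06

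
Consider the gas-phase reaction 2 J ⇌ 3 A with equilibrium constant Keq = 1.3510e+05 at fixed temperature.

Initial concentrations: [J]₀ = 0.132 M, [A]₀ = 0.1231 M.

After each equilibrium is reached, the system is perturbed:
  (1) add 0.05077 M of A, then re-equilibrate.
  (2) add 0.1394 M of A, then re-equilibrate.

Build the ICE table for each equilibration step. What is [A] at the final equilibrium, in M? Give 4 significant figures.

[A]_eq = 0.5098 M

Q₀ = 0.1071 vs Keq = 1.3510e+05 ⇒ Q<K, forward
Step 1:
                    J           A
  I             0.132      0.1231
  C           -0.1315      0.1973
  E        4.9332e-04      0.3204
  solve Keq expr → x = 0.06575; check Q = 1.3510e+05
Then add 0.05077 M of A.
Step 2:
                    J           A
  I        4.9332e-04      0.3711
  C        1.2135e-04 -1.8202e-04
  E        6.1467e-04      0.3709
  solve Keq expr → x = -6.0674e-05; check Q = 1.3510e+05
Then add 0.1394 M of A.
Step 3:
                    J           A
  I        6.1467e-04      0.5103
  C        3.7560e-04 -5.6340e-04
  E        9.9027e-04      0.5098
  solve Keq expr → x = -1.8780e-04; check Q = 1.3510e+05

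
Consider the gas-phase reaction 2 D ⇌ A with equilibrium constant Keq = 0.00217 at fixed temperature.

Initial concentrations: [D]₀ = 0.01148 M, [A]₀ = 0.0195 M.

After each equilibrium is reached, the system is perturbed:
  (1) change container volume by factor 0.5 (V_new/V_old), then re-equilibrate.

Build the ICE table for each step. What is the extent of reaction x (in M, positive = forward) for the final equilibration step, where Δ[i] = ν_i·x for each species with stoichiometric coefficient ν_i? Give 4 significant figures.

x = 1.1045e-05 M

Q₀ = 148 vs Keq = 0.00217 ⇒ Q>K, reverse
Step 1:
                   D          A
  I          0.01148     0.0195
  C          0.03899   -0.01949
  E          0.05047 5.5272e-06
  solve Keq expr → x = -0.01949; check Q = 0.00217
Then change container volume by factor 0.5 (V_new/V_old).
Step 2:
                   D          A
  I           0.1009 1.1054e-05
  C       -2.2090e-05 1.1045e-05
  E           0.1009 2.2099e-05
  solve Keq expr → x = 1.1045e-05; check Q = 0.00217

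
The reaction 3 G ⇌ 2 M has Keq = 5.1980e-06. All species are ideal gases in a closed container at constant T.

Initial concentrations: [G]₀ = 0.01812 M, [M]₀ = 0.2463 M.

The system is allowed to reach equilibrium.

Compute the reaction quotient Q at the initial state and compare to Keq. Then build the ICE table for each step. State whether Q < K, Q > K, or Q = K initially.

Q₀ = 1.0197e+04 vs Keq = 5.1980e-06 ⇒ Q>K, reverse
Step 1:
                   G          M
  Initial    0.01812     0.2463
  Change      0.3686    -0.2458
  Equil       0.3867 5.4835e-04
  solve Keq expr → x = -0.1229; check Q = 5.1980e-06

Q₀ = 1.0197e+04; Q > K (proceeds reverse)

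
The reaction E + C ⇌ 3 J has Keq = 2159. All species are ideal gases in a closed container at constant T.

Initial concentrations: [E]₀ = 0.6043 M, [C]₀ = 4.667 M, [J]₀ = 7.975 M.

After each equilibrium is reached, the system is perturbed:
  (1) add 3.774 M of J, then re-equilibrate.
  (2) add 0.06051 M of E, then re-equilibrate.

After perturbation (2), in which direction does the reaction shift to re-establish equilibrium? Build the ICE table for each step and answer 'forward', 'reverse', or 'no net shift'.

Q₀ = 179.8 vs Keq = 2159 ⇒ Q<K, forward
Step 1:
                   E          C          J
  Initial     0.6043      4.667      7.975
  Change     -0.5088    -0.5088      1.526
  Equil      0.09554      4.158      9.501
  solve Keq expr → x = 0.5088; check Q = 2159
Then add 3.774 M of J.
Step 2:
                   E          C          J
  Initial    0.09554      4.158      13.28
  Change      0.1346     0.1346    -0.4037
  Equil       0.2301      4.293      12.87
  solve Keq expr → x = -0.1346; check Q = 2159
Then add 0.06051 M of E.
Step 3:
                   E          C          J
  Initial     0.2906      4.293      12.87
  Change    -0.04964   -0.04964     0.1489
  Equil        0.241      4.243      13.02
  solve Keq expr → x = 0.04964; check Q = 2159

Direction: forward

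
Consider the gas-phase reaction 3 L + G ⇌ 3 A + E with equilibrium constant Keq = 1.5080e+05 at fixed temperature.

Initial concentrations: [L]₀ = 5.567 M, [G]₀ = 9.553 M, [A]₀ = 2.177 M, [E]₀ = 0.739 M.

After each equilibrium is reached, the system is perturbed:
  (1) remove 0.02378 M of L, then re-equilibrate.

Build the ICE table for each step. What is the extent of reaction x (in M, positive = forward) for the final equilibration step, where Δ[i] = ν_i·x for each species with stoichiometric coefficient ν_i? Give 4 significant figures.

Q₀ = 0.004626 vs Keq = 1.5080e+05 ⇒ Q<K, forward
Step 1:
                  L         G         A         E
  Initial     5.567     9.553     2.177     0.739
  Change     -5.468    -1.823     5.468     1.823
  Equil     0.09938      7.73     7.645     2.562
  solve Keq expr → x = 1.823; check Q = 1.5080e+05
Then remove 0.02378 M of L.
Step 2:
                  L         G         A         E
  Initial    0.0756      7.73     7.645     2.562
  Change    0.02334  0.007781  -0.02334 -0.007781
  Equil     0.09895     7.738     7.621     2.554
  solve Keq expr → x = -0.007781; check Q = 1.5080e+05

x = -0.007781 M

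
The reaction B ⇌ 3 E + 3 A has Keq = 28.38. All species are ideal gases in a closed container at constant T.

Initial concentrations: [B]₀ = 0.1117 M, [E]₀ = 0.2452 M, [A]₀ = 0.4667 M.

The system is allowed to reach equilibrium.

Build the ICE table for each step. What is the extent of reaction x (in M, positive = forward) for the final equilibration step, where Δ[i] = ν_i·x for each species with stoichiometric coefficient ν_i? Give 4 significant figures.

Q₀ = 0.01342 vs Keq = 28.38 ⇒ Q<K, forward
Step 1:
                    B           E           A
  init         0.1117      0.2452      0.4667
  Δ           -0.1084      0.3253      0.3253
  eq         0.003252      0.5705       0.792
  solve Keq expr → x = 0.1084; check Q = 28.38

x = 0.1084 M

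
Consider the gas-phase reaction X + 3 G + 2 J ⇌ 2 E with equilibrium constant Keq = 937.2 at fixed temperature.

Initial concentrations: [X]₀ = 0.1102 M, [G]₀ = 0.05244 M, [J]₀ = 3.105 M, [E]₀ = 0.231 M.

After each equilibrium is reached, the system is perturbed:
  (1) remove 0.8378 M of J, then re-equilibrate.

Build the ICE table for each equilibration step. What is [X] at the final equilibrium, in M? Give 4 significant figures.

[X]_eq = 0.1085 M

Q₀ = 348.3 vs Keq = 937.2 ⇒ Q<K, forward
Step 1:
                   X          G          J          E
  I           0.1102    0.05244      3.105      0.231
  C        -0.004395   -0.01319   -0.00879    0.00879
  E           0.1058    0.03925      3.096     0.2398
  solve Keq expr → x = 0.004395; check Q = 937.2
Then remove 0.8378 M of J.
Step 2:
                   X          G          J          E
  I           0.1058    0.03925      2.258     0.2398
  C         0.002667      0.008   0.005333  -0.005333
  E           0.1085    0.04725      2.264     0.2345
  solve Keq expr → x = -0.002667; check Q = 937.2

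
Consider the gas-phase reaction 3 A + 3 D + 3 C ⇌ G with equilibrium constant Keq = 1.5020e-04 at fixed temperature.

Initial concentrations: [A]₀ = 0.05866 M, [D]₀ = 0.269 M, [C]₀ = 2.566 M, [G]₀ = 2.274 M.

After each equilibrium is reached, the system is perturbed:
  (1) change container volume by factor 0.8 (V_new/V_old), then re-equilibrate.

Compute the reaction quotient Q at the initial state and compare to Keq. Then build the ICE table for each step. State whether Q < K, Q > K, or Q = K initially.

Q₀ = 3.4256e+04 vs Keq = 1.5020e-04 ⇒ Q>K, reverse
Step 1:
                  A         D         C         G
  init      0.05866     0.269     2.566     2.274
  Δ           2.027     2.027     2.027   -0.6757
  eq          2.086     2.296     4.593     1.598
  solve Keq expr → x = -0.6757; check Q = 1.5020e-04
Then change container volume by factor 0.8 (V_new/V_old).
Step 2:
                  A         D         C         G
  init        2.607      2.87     5.741     1.998
  Δ         -0.5632   -0.5632   -0.5632    0.1877
  eq          2.044     2.307     5.178     2.186
  solve Keq expr → x = 0.1877; check Q = 1.5020e-04

Q₀ = 3.4256e+04; Q > K (proceeds reverse)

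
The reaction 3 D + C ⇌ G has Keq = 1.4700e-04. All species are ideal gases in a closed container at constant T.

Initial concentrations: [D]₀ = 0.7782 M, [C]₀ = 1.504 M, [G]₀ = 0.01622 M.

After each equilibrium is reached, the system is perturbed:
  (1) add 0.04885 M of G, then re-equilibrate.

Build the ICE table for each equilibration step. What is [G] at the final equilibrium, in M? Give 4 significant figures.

Q₀ = 0.02288 vs Keq = 1.4700e-04 ⇒ Q>K, reverse
Step 1:
                    D           C           G
  init         0.7782       1.504     0.01622
  Δ           0.04828     0.01609    -0.01609
  eq           0.8265        1.52  1.2615e-04
  solve Keq expr → x = -0.01609; check Q = 1.4700e-04
Then add 0.04885 M of G.
Step 2:
                    D           C           G
  init         0.8265        1.52     0.04898
  Δ            0.1463     0.04876    -0.04876
  eq           0.9728       1.569  2.1229e-04
  solve Keq expr → x = -0.04876; check Q = 1.4700e-04

[G]_eq = 2.1229e-04 M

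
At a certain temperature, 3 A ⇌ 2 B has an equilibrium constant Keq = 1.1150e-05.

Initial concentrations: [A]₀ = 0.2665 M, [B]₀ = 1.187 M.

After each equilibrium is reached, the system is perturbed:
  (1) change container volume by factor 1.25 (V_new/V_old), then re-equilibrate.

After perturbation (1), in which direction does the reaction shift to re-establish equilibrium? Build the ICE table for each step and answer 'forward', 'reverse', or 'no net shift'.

Q₀ = 74.44 vs Keq = 1.1150e-05 ⇒ Q>K, reverse
Step 1:
                    A           B
  Initial      0.2665       1.187
  Change        1.766      -1.177
  Equil         2.032    0.009676
  solve Keq expr → x = -0.5887; check Q = 1.1150e-05
Then change container volume by factor 1.25 (V_new/V_old).
Step 2:
                    A           B
  Initial       1.626     0.00774
  Change     0.001214 -8.0943e-04
  Equil         1.627    0.006931
  solve Keq expr → x = -4.0472e-04; check Q = 1.1150e-05

Direction: reverse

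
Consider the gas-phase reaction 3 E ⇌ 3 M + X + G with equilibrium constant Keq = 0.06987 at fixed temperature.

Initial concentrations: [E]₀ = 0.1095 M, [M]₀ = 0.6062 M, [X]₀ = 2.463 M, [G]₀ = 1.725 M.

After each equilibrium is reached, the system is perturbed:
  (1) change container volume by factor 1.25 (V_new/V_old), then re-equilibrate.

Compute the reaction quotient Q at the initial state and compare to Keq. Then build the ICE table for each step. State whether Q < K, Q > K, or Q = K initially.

Q₀ = 720.9 vs Keq = 0.06987 ⇒ Q>K, reverse
Step 1:
                    E           M           X           G
  Initial      0.1095      0.6062       2.463       1.725
  Change        0.455      -0.455     -0.1517     -0.1517
  Equil        0.5645      0.1512       2.311       1.573
  solve Keq expr → x = -0.1517; check Q = 0.06987
Then change container volume by factor 1.25 (V_new/V_old).
Step 2:
                    E           M           X           G
  Initial      0.4516       0.121       1.849       1.259
  Change     -0.01458     0.01458    0.004859    0.004859
  Equil         0.437      0.1355       1.854       1.264
  solve Keq expr → x = 0.004859; check Q = 0.06987

Q₀ = 720.9; Q > K (proceeds reverse)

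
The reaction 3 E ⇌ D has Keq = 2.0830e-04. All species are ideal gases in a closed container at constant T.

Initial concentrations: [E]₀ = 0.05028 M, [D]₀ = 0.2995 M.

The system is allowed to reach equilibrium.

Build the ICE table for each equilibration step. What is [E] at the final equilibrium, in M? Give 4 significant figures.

Q₀ = 2356 vs Keq = 2.0830e-04 ⇒ Q>K, reverse
Step 1:
                   E          D
  I          0.05028     0.2995
  C            0.898    -0.2993
  E           0.9482 1.7760e-04
  solve Keq expr → x = -0.2993; check Q = 2.0830e-04

[E]_eq = 0.9482 M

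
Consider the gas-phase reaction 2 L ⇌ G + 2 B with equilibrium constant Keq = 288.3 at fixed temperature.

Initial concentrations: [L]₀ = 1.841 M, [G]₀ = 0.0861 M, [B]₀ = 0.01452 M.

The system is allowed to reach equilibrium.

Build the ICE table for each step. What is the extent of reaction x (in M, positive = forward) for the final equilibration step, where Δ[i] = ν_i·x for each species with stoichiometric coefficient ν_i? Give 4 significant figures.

x = 0.87 M

Q₀ = 5.3559e-06 vs Keq = 288.3 ⇒ Q<K, forward
Step 1:
                   L          G          B
  Initial      1.841     0.0861    0.01452
  Change       -1.74       0.87       1.74
  Equil        0.101     0.9561      1.754
  solve Keq expr → x = 0.87; check Q = 288.3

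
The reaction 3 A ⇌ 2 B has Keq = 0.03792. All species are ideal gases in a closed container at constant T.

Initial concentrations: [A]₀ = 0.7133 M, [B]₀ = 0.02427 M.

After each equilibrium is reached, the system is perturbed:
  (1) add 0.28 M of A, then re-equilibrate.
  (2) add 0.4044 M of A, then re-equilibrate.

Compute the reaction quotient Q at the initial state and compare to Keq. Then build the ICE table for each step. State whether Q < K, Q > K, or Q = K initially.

Q₀ = 0.001623 vs Keq = 0.03792 ⇒ Q<K, forward
Step 1:
                   A          B
  Initial     0.7133    0.02427
  Change     -0.1029     0.0686
  Equil       0.6104    0.09287
  solve Keq expr → x = 0.0343; check Q = 0.03792
Then add 0.28 M of A.
Step 2:
                   A          B
  Initial     0.8904    0.09287
  Change    -0.07555    0.05037
  Equil       0.8149     0.1432
  solve Keq expr → x = 0.02518; check Q = 0.03792
Then add 0.4044 M of A.
Step 3:
                   A          B
  Initial      1.219     0.1432
  Change     -0.1212    0.08082
  Equil        1.098     0.2241
  solve Keq expr → x = 0.04041; check Q = 0.03792

Q₀ = 0.001623; Q < K (proceeds forward)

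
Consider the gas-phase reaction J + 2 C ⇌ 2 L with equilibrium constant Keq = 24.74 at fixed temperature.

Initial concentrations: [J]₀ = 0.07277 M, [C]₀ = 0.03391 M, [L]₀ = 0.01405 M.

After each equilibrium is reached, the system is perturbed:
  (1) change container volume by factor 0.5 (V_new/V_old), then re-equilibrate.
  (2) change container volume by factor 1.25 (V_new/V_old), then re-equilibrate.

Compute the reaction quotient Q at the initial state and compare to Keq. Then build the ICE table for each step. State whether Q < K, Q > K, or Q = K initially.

Q₀ = 2.359 vs Keq = 24.74 ⇒ Q<K, forward
Step 1:
                  J         C         L
  Initial   0.07277   0.03391   0.01405
  Change  -0.006442  -0.01288   0.01288
  Equil     0.06633   0.02103   0.02693
  solve Keq expr → x = 0.006442; check Q = 24.74
Then change container volume by factor 0.5 (V_new/V_old).
Step 2:
                  J         C         L
  Initial    0.1327   0.04205   0.05387
  Change  -0.003808 -0.007615  0.007615
  Equil      0.1288   0.03444   0.06148
  solve Keq expr → x = 0.003808; check Q = 24.74
Then change container volume by factor 1.25 (V_new/V_old).
Step 3:
                  J         C         L
  Initial    0.1031   0.02755   0.04919
  Change  9.5780e-04  0.001916 -0.001916
  Equil       0.104   0.02946   0.04727
  solve Keq expr → x = -9.5780e-04; check Q = 24.74

Q₀ = 2.359; Q < K (proceeds forward)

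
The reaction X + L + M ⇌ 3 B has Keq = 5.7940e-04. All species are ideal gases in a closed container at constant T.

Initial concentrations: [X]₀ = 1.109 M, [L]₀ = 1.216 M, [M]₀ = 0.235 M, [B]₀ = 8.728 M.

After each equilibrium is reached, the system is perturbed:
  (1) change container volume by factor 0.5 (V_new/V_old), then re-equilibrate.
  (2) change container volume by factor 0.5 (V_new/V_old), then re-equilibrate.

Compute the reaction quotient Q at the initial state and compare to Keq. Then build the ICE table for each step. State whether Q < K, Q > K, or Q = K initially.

Q₀ = 2098 vs Keq = 5.7940e-04 ⇒ Q>K, reverse
Step 1:
                  X         L         M         B
  I           1.109     1.216     0.235     8.728
  C           2.808     2.808     2.808    -8.425
  E           3.917     4.024     3.043    0.3029
  solve Keq expr → x = -2.808; check Q = 5.7940e-04
Then change container volume by factor 0.5 (V_new/V_old).
Step 2:
                  X         L         M         B
  I           7.835     8.049     6.087    0.6059
  C               0         0         0         0
  E           7.835     8.049     6.087    0.6059
  solve Keq expr → x = 0; check Q = 5.7940e-04
Then change container volume by factor 0.5 (V_new/V_old).
Step 3:
                  X         L         M         B
  I           15.67      16.1     12.17     1.212
  C               0         0         0         0
  E           15.67      16.1     12.17     1.212
  solve Keq expr → x = 0; check Q = 5.7940e-04

Q₀ = 2098; Q > K (proceeds reverse)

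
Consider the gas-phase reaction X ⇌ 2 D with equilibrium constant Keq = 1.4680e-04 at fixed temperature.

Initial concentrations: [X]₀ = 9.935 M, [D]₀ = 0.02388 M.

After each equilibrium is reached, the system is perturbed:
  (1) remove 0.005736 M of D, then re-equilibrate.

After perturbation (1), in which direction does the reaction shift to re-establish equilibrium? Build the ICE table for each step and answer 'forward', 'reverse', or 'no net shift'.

Q₀ = 5.7399e-05 vs Keq = 1.4680e-04 ⇒ Q<K, forward
Step 1:
                   X          D
  Initial      9.935    0.02388
  Change   -0.007148     0.0143
  Equil        9.928    0.03818
  solve Keq expr → x = 0.007148; check Q = 1.4680e-04
Then remove 0.005736 M of D.
Step 2:
                   X          D
  Initial      9.928    0.03244
  Change   -0.002865    0.00573
  Equil        9.925    0.03817
  solve Keq expr → x = 0.002865; check Q = 1.4680e-04

Direction: forward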